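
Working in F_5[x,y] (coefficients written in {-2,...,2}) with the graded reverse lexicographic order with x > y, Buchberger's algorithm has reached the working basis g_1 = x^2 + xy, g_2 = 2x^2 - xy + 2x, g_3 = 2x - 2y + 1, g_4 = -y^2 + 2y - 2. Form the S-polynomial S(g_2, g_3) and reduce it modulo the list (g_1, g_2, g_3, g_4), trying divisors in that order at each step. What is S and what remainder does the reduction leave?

lcm(LM(g_2), LM(g_3)) = x^2.
S = (lcm/LT(g_2))·g_2 − (lcm/LT(g_3))·g_3 = -2xy - 2x.
Reduce S modulo (g_1, g_2, g_3, g_4) in that order:
  leading term xy: subtract (-y)·g_3 from -2xy - 2x → -2y^2 - 2x + y
  leading term y^2: subtract (2)·g_4 from -2y^2 - 2x + y → -2x + 2y - 1
  leading term x: subtract (-1)·g_3 from -2x + 2y - 1 → 0
The remainder is 0, so this S-polynomial contributes no new basis element.
This is the inner loop of Buchberger's algorithm — each nonzero remainder becomes a new basis element.

S(g_2, g_3) = -2xy - 2x; remainder on division = 0.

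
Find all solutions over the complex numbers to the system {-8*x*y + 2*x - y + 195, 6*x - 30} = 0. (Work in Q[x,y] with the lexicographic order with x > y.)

{(5, 5)}

Compute a lex Gröbner basis by Buchberger's algorithm.
f_1 = -8*x*y + 2*x - y + 195, LT = x*y.
f_2 = 6*x - 30, LT = x.

S(f_1,f_2): lcm = x*y. S = -1/4*x + 41/8*y - 195/8.
  leading term x: subtract (-1/24)·f_2 from -1/4*x + 41/8*y - 195/8 → 41/8*y - 205/8
  leading term y: no divisor's leading term divides it; move 41/8*y to the remainder.
  leading term 1: no divisor's leading term divides it; move -205/8 to the remainder.
  remainder 41/8*y - 205/8 ≠ 0; add h_3 = 41/8*y - 205/8 to the basis.

S(f_1,h_3): lcm = x*y. S = 19/4*x + 1/8*y - 195/8.
  leading term x: subtract (19/24)·f_2 from 19/4*x + 1/8*y - 195/8 → 1/8*y - 5/8
  leading term y: subtract (1/41)·h_3 from 1/8*y - 5/8 → 0
  remainder 0.

S(f_2,h_3): leading monomials are coprime, so the S-polynomial reduces to 0 (Buchberger's first criterion).
Every S-polynomial of the final basis reduces to 0, so we have a Gröbner basis.
Inter-reduce: drop elements whose leading term is divisible by another's, tail-reduce, and make monic.
Reduced Gröbner basis: {x - 5, y - 5}.

A lex Gröbner basis eliminates variables successively. Here y - 5 depends only on y, with roots {5}; lifting each root through the earlier basis elements recovers the full solutions.
  y = 5: the earlier basis element becomes x - 5 = 0, giving x = 5 — point (5, 5).
Check: every point annihilates each of the original generators.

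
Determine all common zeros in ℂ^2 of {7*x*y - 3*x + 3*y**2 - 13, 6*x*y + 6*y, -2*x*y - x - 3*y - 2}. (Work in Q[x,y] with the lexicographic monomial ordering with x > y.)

Compute a lex Gröbner basis by Buchberger's algorithm.
f_1 = 7*x*y - 3*x + 3*y**2 - 13, LT = x*y.
f_2 = 6*x*y + 6*y, LT = x*y.
f_3 = -2*x*y - x - 3*y - 2, LT = x*y.

S(f_1,f_2): lcm = x*y. S = -3/7*x + 3/7*y**2 - y - 13/7.
  leading term x: no divisor's leading term divides it; move -3/7*x to the remainder.
  leading term y**2: no divisor's leading term divides it; move 3/7*y**2 to the remainder.
  leading term y: no divisor's leading term divides it; move -y to the remainder.
  leading term 1: no divisor's leading term divides it; move -13/7 to the remainder.
  remainder -3/7*x + 3/7*y**2 - y - 13/7 ≠ 0; add h_4 = -3/7*x + 3/7*y**2 - y - 13/7 to the basis.

S(f_1,f_3): lcm = x*y. S = -13/14*x + 3/7*y**2 - 3/2*y - 20/7.
  leading term x: subtract (13/6)·h_4 from -13/14*x + 3/7*y**2 - 3/2*y - 20/7 → -1/2*y**2 + 2/3*y + 7/6
  leading term y**2: no divisor's leading term divides it; move -1/2*y**2 to the remainder.
  leading term y: no divisor's leading term divides it; move 2/3*y to the remainder.
  leading term 1: no divisor's leading term divides it; move 7/6 to the remainder.
  remainder -1/2*y**2 + 2/3*y + 7/6 ≠ 0; add h_5 = -1/2*y**2 + 2/3*y + 7/6 to the basis.

S(f_2,f_3): lcm = x*y. S = -1/2*x - 1/2*y - 1.
  leading term x: subtract (7/6)·h_4 from -1/2*x - 1/2*y - 1 → -1/2*y**2 + 2/3*y + 7/6
  leading term y**2: subtract (1)·h_5 from -1/2*y**2 + 2/3*y + 7/6 → 0
  remainder 0.

S(f_1,h_4): lcm = x*y. S = -3/7*x + y**3 - 40/21*y**2 - 13/3*y - 13/7.
  leading term x: subtract (1)·h_4 from -3/7*x + y**3 - 40/21*y**2 - 13/3*y - 13/7 → y**3 - 7/3*y**2 - 10/3*y
  leading term y**3: subtract (-2*y)·h_5 from y**3 - 7/3*y**2 - 10/3*y → -y**2 - y
  leading term y**2: subtract (2)·h_5 from -y**2 - y → -7/3*y - 7/3
  leading term y: no divisor's leading term divides it; move -7/3*y to the remainder.
  leading term 1: no divisor's leading term divides it; move -7/3 to the remainder.
  remainder -7/3*y - 7/3 ≠ 0; add h_6 = -7/3*y - 7/3 to the basis.

S(f_2,h_4): lcm = x*y. S = y**3 - 7/3*y**2 - 10/3*y.
  leading term y**3: subtract (-2*y)·h_5 from y**3 - 7/3*y**2 - 10/3*y → -y**2 - y
  leading term y**2: subtract (2)·h_5 from -y**2 - y → -7/3*y - 7/3
  leading term y: subtract (1)·h_6 from -7/3*y - 7/3 → 0
  remainder 0.

S(f_3,h_4): lcm = x*y. S = 1/2*x + y**3 - 7/3*y**2 - 17/6*y + 1.
  leading term x: subtract (-7/6)·h_4 from 1/2*x + y**3 - 7/3*y**2 - 17/6*y + 1 → y**3 - 11/6*y**2 - 4*y - 7/6
  leading term y**3: subtract (-2*y)·h_5 from y**3 - 11/6*y**2 - 4*y - 7/6 → -1/2*y**2 - 5/3*y - 7/6
  leading term y**2: subtract (1)·h_5 from -1/2*y**2 - 5/3*y - 7/6 → -7/3*y - 7/3
  leading term y: subtract (1)·h_6 from -7/3*y - 7/3 → 0
  remainder 0.

S(f_1,h_5): lcm = x*y**2. S = 19/21*x*y + 7/3*x + 3/7*y**3 - 13/7*y.
  leading term x*y: subtract (19/147)·f_1 from 19/21*x*y + 7/3*x + 3/7*y**3 - 13/7*y → 400/147*x + 3/7*y**3 - 19/49*y**2 - 13/7*y + 247/147
  leading term x: subtract (-400/63)·h_4 from 400/147*x + 3/7*y**3 - 19/49*y**2 - 13/7*y + 247/147 → 3/7*y**3 + 7/3*y**2 - 517/63*y - 91/9
  leading term y**3: subtract (-6/7*y)·h_5 from 3/7*y**3 + 7/3*y**2 - 517/63*y - 91/9 → 61/21*y**2 - 454/63*y - 91/9
  leading term y**2: subtract (-122/21)·h_5 from 61/21*y**2 - 454/63*y - 91/9 → -10/3*y - 10/3
  leading term y: subtract (10/7)·h_6 from -10/3*y - 10/3 → 0
  remainder 0.

S(f_2,h_5): lcm = x*y**2. S = 4/3*x*y + 7/3*x + y**2.
  leading term x*y: subtract (4/21)·f_1 from 4/3*x*y + 7/3*x + y**2 → 61/21*x + 3/7*y**2 + 52/21
  leading term x: subtract (-61/9)·h_4 from 61/21*x + 3/7*y**2 + 52/21 → 10/3*y**2 - 61/9*y - 91/9
  leading term y**2: subtract (-20/3)·h_5 from 10/3*y**2 - 61/9*y - 91/9 → -7/3*y - 7/3
  leading term y: subtract (1)·h_6 from -7/3*y - 7/3 → 0
  remainder 0.

S(f_3,h_5): lcm = x*y**2. S = 11/6*x*y + 7/3*x + 3/2*y**2 + y.
  leading term x*y: subtract (11/42)·f_1 from 11/6*x*y + 7/3*x + 3/2*y**2 + y → 131/42*x + 5/7*y**2 + y + 143/42
  leading term x: subtract (-131/18)·h_4 from 131/42*x + 5/7*y**2 + y + 143/42 → 23/6*y**2 - 113/18*y - 91/9
  leading term y**2: subtract (-23/3)·h_5 from 23/6*y**2 - 113/18*y - 91/9 → -7/6*y - 7/6
  leading term y: subtract (1/2)·h_6 from -7/6*y - 7/6 → 0
  remainder 0.

S(h_4,h_5): leading monomials are coprime, so the S-polynomial reduces to 0 (Buchberger's first criterion).
S(f_1,h_6): lcm = x*y. S = -10/7*x + 3/7*y**2 - 13/7.
  leading term x: subtract (10/3)·h_4 from -10/7*x + 3/7*y**2 - 13/7 → -y**2 + 10/3*y + 13/3
  leading term y**2: subtract (2)·h_5 from -y**2 + 10/3*y + 13/3 → 2*y + 2
  leading term y: subtract (-6/7)·h_6 from 2*y + 2 → 0
  remainder 0.

S(f_2,h_6): lcm = x*y. S = -x + y.
  leading term x: subtract (7/3)·h_4 from -x + y → -y**2 + 10/3*y + 13/3
  leading term y**2: subtract (2)·h_5 from -y**2 + 10/3*y + 13/3 → 2*y + 2
  leading term y: subtract (-6/7)·h_6 from 2*y + 2 → 0
  remainder 0.

S(f_3,h_6): lcm = x*y. S = -1/2*x + 3/2*y + 1.
  leading term x: subtract (7/6)·h_4 from -1/2*x + 3/2*y + 1 → -1/2*y**2 + 8/3*y + 19/6
  leading term y**2: subtract (1)·h_5 from -1/2*y**2 + 8/3*y + 19/6 → 2*y + 2
  leading term y: subtract (-6/7)·h_6 from 2*y + 2 → 0
  remainder 0.

S(h_4,h_6): leading monomials are coprime, so the S-polynomial reduces to 0 (Buchberger's first criterion).
S(h_5,h_6): lcm = y**2. S = -7/3*y - 7/3.
  leading term y: subtract (1)·h_6 from -7/3*y - 7/3 → 0
  remainder 0.

Every S-polynomial of the final basis reduces to 0, so we have a Gröbner basis.
Inter-reduce: drop elements whose leading term is divisible by another's, tail-reduce, and make monic.
Reduced Gröbner basis: {x + 1, y + 1}.

From the last basis element, y + 1 = 0, so y takes values in {-1}. Each choice, substituted upward through the basis, yields the corresponding point(s) of the solution set.
  y = -1: the earlier basis element becomes x + 1 = 0, giving x = -1 — point (-1, -1).
Substituting each solution back into the original system confirms all equations vanish.

{(-1, -1)}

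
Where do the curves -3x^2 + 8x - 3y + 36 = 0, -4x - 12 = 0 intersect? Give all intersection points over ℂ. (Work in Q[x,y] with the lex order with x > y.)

Compute a lex Gröbner basis by Buchberger's algorithm.
f_1 = -3x^2 + 8x - 3y + 36, LT = x^2.
f_2 = -4x - 12, LT = x.

S(f_1,f_2): lcm = x^2. S = -17/3x + y - 12.
  reduce S modulo (f_1, f_2):
  remainder y + 5 ≠ 0; add h_3 = y + 5 to the basis.

The other S-polynomials (S(f_1,h_3), S(f_2,h_3)) all reduce to 0 modulo the current basis, so we have a Gröbner basis.
Inter-reduce: drop elements whose leading term is divisible by another's, tail-reduce, and make monic.
Reduced Gröbner basis: {x + 3, y + 5}.

From the last basis element, y + 5 = 0, so y takes values in {-5}. Each choice, substituted upward through the basis, yields the corresponding point(s) of the solution set.
  y = -5: the earlier basis element becomes x + 3 = 0, giving x = -3 — point (-3, -5).
A lex Gröbner basis triangularizes the system, enabling back-substitution.

{(-3, -5)}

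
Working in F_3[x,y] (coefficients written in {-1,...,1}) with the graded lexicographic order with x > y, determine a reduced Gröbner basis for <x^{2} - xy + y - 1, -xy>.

This is the nonlinear analogue of row-reducing a linear system.

f_1 = x^{2} - xy + y - 1, LT = x^{2}.
f_2 = -xy, LT = xy.

S(f_1,f_2): lcm = x^{2}y. S = -xy^{2} + y^{2} - y.
  leading term xy^{2}: subtract (y)·f_2 from -xy^{2} + y^{2} - y → y^{2} - y
  leading term y^{2}: no divisor's leading term divides it; move y^{2} to the remainder.
  leading term y: no divisor's leading term divides it; move -y to the remainder.
  remainder y^{2} - y ≠ 0; add g_3 = y^{2} - y to the basis.

The other S-polynomials (S(f_1,g_3), S(f_2,g_3)) all reduce to 0 modulo the current basis, so we have a Gröbner basis.

G = {x^{2} + y - 1, xy, y^{2} - y}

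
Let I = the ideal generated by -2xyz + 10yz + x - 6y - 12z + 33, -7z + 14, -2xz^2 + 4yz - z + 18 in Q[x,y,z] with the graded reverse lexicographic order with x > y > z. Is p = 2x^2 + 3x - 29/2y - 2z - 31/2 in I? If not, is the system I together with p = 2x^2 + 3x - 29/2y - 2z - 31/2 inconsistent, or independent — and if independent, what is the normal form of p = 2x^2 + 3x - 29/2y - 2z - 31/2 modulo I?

2x^2 + 3x - 29/2y - 2z - 31/2 lies in I (it reduces to 0).

First compute the reduced Gröbner basis of I by Buchberger's algorithm.
f_1 = -2xyz + 10yz + x - 6y - 12z + 33, LT = xyz.
f_2 = -7z + 14, LT = z.
f_3 = -2xz^2 + 4yz - z + 18, LT = xz^2.

S(f_1,f_2): lcm = xyz. S = 2xy - 5yz - 1/2x + 3y + 6z - 33/2.
  reduce S modulo (f_1, f_2, f_3):
  remainder 2xy - 1/2x - 7y - 9/2 ≠ 0; add h_4 = 2xy - 1/2x - 7y - 9/2 to the basis.

S(f_1,f_3): lcm = xyz^2. S = 2y^2z - 5yz^2 - 1/2xz + 5/2yz + 6z^2 + 9y - 33/2z.
  reduce S modulo (f_1, f_2, f_3, h_4):
  remainder 4y^2 - x - 6y - 9 ≠ 0; add h_5 = 4y^2 - x - 6y - 9 to the basis.

S(f_2,f_3): lcm = xz^2. S = -2xz + 2yz - 1/2z + 9.
  reduce S modulo (f_1, f_2, f_3, h_4, h_5):
  remainder -4x + 4y + 8 ≠ 0; add h_6 = -4x + 4y + 8 to the basis.

The other S-polynomials (S(f_1,h_4), S(f_2,h_4), S(f_3,h_4), S(f_1,h_5), S(f_2,h_5), S(f_3,h_5), S(h_4,h_5), S(f_1,h_6), S(f_2,h_6), S(f_3,h_6), S(h_4,h_6), S(h_5,h_6)) all reduce to 0 modulo the current basis, so we have a Gröbner basis.
Inter-reduce: drop elements whose leading term is divisible by another's, tail-reduce, and make monic.
Reduced Gröbner basis: {y^2 - 7/4y - 11/4, x - y - 2, z - 2}.
Label its elements g_1 = y^2 - 7/4y - 11/4, g_2 = x - y - 2, g_3 = z - 2.

Reduce p = 2x^2 + 3x - 29/2y - 2z - 31/2 modulo G:
  leading term x^2: subtract (2x)·g_2 from 2x^2 + 3x - 29/2y - 2z - 31/2 → 2xy + 7x - 29/2y - 2z - 31/2
  leading term xy: subtract (2y)·g_2 from 2xy + 7x - 29/2y - 2z - 31/2 → 2y^2 + 7x - 21/2y - 2z - 31/2
  leading term y^2: subtract (2)·g_1 from 2y^2 + 7x - 21/2y - 2z - 31/2 → 7x - 7y - 2z - 10
  leading term x: subtract (7)·g_2 from 7x - 7y - 2z - 10 → -2z + 4
  leading term z: subtract (-2)·g_3 from -2z + 4 → 0
  normal form = 0.
Since the normal form is 0, p ∈ I.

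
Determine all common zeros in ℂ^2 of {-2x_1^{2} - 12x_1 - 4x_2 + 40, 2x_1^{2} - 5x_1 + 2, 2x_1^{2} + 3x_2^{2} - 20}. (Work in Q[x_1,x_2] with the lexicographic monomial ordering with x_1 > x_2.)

{(2, 2)}

Compute a lex Gröbner basis by Buchberger's algorithm.
f_1 = -2x_1^{2} - 12x_1 - 4x_2 + 40, LT = x_1^{2}.
f_2 = 2x_1^{2} - 5x_1 + 2, LT = x_1^{2}.
f_3 = 2x_1^{2} + 3x_2^{2} - 20, LT = x_1^{2}.

S(f_1,f_2): lcm = x_1^{2}. S = \tfrac{17}{2}x_1 + 2x_2 - 21.
  reduce S modulo (f_1, f_2, f_3):
  remainder \tfrac{17}{2}x_1 + 2x_2 - 21 ≠ 0; add h_4 = \tfrac{17}{2}x_1 + 2x_2 - 21 to the basis.

S(f_1,f_3): lcm = x_1^{2}. S = 6x_1 - \tfrac{3}{2}x_2^{2} + 2x_2 - 10.
  reduce S modulo (f_1, f_2, f_3, h_4):
  remainder -\tfrac{3}{2}x_2^{2} + \tfrac{10}{17}x_2 + \tfrac{82}{17} ≠ 0; add h_5 = -\tfrac{3}{2}x_2^{2} + \tfrac{10}{17}x_2 + \tfrac{82}{17} to the basis.

S(f_1,h_4): lcm = x_1^{2}. S = -\tfrac{4}{17}x_1x_2 + \tfrac{144}{17}x_1 + 2x_2 - 20.
  reduce S modulo (f_1, f_2, f_3, h_4, h_5):
  remainder -\tfrac{8146}{14739}x_2 + \tfrac{16292}{14739} ≠ 0; add h_6 = -\tfrac{8146}{14739}x_2 + \tfrac{16292}{14739} to the basis.

The other S-polynomials (S(f_2,f_3), S(f_2,h_4), S(f_3,h_4), S(f_1,h_5), S(f_2,h_5), S(f_3,h_5), S(h_4,h_5), S(f_1,h_6), S(f_2,h_6), S(f_3,h_6), S(h_4,h_6), S(h_5,h_6)) all reduce to 0 modulo the current basis, so we have a Gröbner basis.
Inter-reduce: drop elements whose leading term is divisible by another's, tail-reduce, and make monic.
Reduced Gröbner basis: {x_1 - 2, x_2 - 2}.

Since the basis is lex-ordered, x_2 - 2 is univariate in x_2. Its roots are {2}. Back-substituting each root into the other basis elements fixes the other coordinates.
  x_2 = 2: the earlier basis element becomes x_1 - 2 = 0, giving x_1 = 2 — point (2, 2).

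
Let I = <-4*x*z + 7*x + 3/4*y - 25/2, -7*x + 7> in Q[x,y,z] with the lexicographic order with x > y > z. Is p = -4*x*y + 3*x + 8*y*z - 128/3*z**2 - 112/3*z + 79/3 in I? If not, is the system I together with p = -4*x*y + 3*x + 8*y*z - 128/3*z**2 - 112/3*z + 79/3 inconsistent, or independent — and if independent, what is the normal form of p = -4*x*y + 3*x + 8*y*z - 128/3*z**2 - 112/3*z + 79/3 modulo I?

-4*x*y + 3*x + 8*y*z - 128/3*z**2 - 112/3*z + 79/3 lies in I (it reduces to 0).

First compute the reduced Gröbner basis of I by Buchberger's algorithm.
f_1 = -4*x*z + 7*x + 3/4*y - 25/2, LT = x*z.
f_2 = -7*x + 7, LT = x.

S(f_1,f_2): lcm = x*z. S = -7/4*x - 3/16*y + z + 25/8.
  leading term x: subtract (1/4)·f_2 from -7/4*x - 3/16*y + z + 25/8 → -3/16*y + z + 11/8
  leading term y: no divisor's leading term divides it; move -3/16*y to the remainder.
  leading term z: no divisor's leading term divides it; move z to the remainder.
  leading term 1: no divisor's leading term divides it; move 11/8 to the remainder.
  remainder -3/16*y + z + 11/8 ≠ 0; add h_3 = -3/16*y + z + 11/8 to the basis.

The other S-polynomials (S(f_1,h_3), S(f_2,h_3)) all reduce to 0 modulo the current basis, so we have a Gröbner basis.
Inter-reduce: drop elements whose leading term is divisible by another's, tail-reduce, and make monic.
Reduced Gröbner basis: {x - 1, y - 16/3*z - 22/3}.
Label its elements g_1 = x - 1, g_2 = y - 16/3*z - 22/3.

Reduce p = -4*x*y + 3*x + 8*y*z - 128/3*z**2 - 112/3*z + 79/3 modulo G:
  leading term x*y: subtract (-4*y)·g_1 from -4*x*y + 3*x + 8*y*z - 128/3*z**2 - 112/3*z + 79/3 → 3*x + 8*y*z - 4*y - 128/3*z**2 - 112/3*z + 79/3
  leading term x: subtract (3)·g_1 from 3*x + 8*y*z - 4*y - 128/3*z**2 - 112/3*z + 79/3 → 8*y*z - 4*y - 128/3*z**2 - 112/3*z + 88/3
  leading term y*z: subtract (8*z)·g_2 from 8*y*z - 4*y - 128/3*z**2 - 112/3*z + 88/3 → -4*y + 64/3*z + 88/3
  leading term y: subtract (-4)·g_2 from -4*y + 64/3*z + 88/3 → 0
  normal form = 0.
Since the normal form is 0, p ∈ I.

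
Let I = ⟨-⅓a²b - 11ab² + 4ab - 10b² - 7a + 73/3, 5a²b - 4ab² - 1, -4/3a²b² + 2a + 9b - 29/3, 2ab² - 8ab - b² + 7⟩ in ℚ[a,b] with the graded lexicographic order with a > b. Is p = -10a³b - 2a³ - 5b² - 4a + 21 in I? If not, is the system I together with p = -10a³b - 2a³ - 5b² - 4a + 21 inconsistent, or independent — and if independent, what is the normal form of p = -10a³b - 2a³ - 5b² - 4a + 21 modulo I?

First compute the reduced Gröbner basis of I by Buchberger's algorithm.
f_1 = -⅓a²b - 11ab² + 4ab - 10b² - 7a + 73/3, LT = a²b.
f_2 = 5a²b - 4ab² - 1, LT = a²b.
f_3 = -4/3a²b² + 2a + 9b - 29/3, LT = a²b².
f_4 = 2ab² - 8ab - b² + 7, LT = ab².

S(f_1,f_2): lcm = a²b. S = 169/5ab² - 12ab + 30b² + 21a - 364/5.
  leading term ab²: subtract (169/10)·f_4 from 169/5ab² - 12ab + 30b² + 21a - 364/5 → 616/5ab + 469/10b² + 21a - 1911/10
  leading term ab: no divisor's leading term divides it; move 616/5ab to the remainder.
  leading term b²: no divisor's leading term divides it; move 469/10b² to the remainder.
  leading term a: no divisor's leading term divides it; move 21a to the remainder.
  leading term 1: no divisor's leading term divides it; move -1911/10 to the remainder.
  remainder 616/5ab + 469/10b² + 21a - 1911/10 ≠ 0; add h_5 = 616/5ab + 469/10b² + 21a - 1911/10 to the basis.

S(f_1,f_3): lcm = a²b². S = 33ab³ - 12ab² + 30b³ + 21ab + 3/2a - 265/4b - 29/4.
  leading term ab³: subtract (33/2b)·f_4 from 33ab³ - 12ab² + 30b³ + 21ab + 3/2a - 265/4b - 29/4 → 120ab² + 93/2b³ + 21ab + 3/2a - 727/4b - 29/4
  leading term ab²: subtract (60)·f_4 from 120ab² + 93/2b³ + 21ab + 3/2a - 727/4b - 29/4 → 93/2b³ + 501ab + 60b² + 3/2a - 727/4b - 1709/4
  leading term b³: no divisor's leading term divides it; move 93/2b³ to the remainder.
  leading term ab: subtract (2505/616)·h_5 from 501ab + 60b² + 3/2a - 727/4b - 1709/4 → -23007/176b² - 7383/88a - 727/4b + 61577/176
  leading term b²: no divisor's leading term divides it; move -23007/176b² to the remainder.
  leading term a: no divisor's leading term divides it; move -7383/88a to the remainder.
  leading term b: no divisor's leading term divides it; move -727/4b to the remainder.
  leading term 1: no divisor's leading term divides it; move 61577/176 to the remainder.
  remainder 93/2b³ - 23007/176b² - 7383/88a - 727/4b + 61577/176 ≠ 0; add h_6 = 93/2b³ - 23007/176b² - 7383/88a - 727/4b + 61577/176 to the basis.

S(f_1,f_4): lcm = a²b². S = 33ab³ + 4a²b - 23/2ab² + 30b³ + 21ab - 7/2a - 73b.
  leading term ab³: subtract (33/2b)·f_4 from 33ab³ + 4a²b - 23/2ab² + 30b³ + 21ab - 7/2a - 73b → 4a²b + 241/2ab² + 93/2b³ + 21ab - 7/2a - 377/2b
  leading term a²b: subtract (-12)·f_1 from 4a²b + 241/2ab² + 93/2b³ + 21ab - 7/2a - 377/2b → -23/2ab² + 93/2b³ + 69ab - 120b² - 175/2a - 377/2b + 292
  leading term ab²: subtract (-23/4)·f_4 from -23/2ab² + 93/2b³ + 69ab - 120b² - 175/2a - 377/2b + 292 → 93/2b³ + 23ab - 503/4b² - 175/2a - 377/2b + 1329/4
  leading term b³: subtract (1)·h_6 from 93/2b³ + 23ab - 503/4b² - 175/2a - 377/2b + 1329/4 → 23ab + 875/176b² - 317/88a - 27/4b - 3101/176
  leading term ab: subtract (115/616)·h_5 from 23ab + 875/176b² - 317/88a - 27/4b - 3101/176 → -333/88b² - 331/44a - 27/4b + 1589/88
  leading term b²: no divisor's leading term divides it; move -333/88b² to the remainder.
  leading term a: no divisor's leading term divides it; move -331/44a to the remainder.
  leading term b: no divisor's leading term divides it; move -27/4b to the remainder.
  leading term 1: no divisor's leading term divides it; move 1589/88 to the remainder.
  remainder -333/88b² - 331/44a - 27/4b + 1589/88 ≠ 0; add h_7 = -333/88b² - 331/44a - 27/4b + 1589/88 to the basis.

S(f_2,f_3): lcm = a²b². S = -⅘ab³ + 3/2a + 131/20b - 29/4.
  leading term ab³: subtract (-⅖b)·f_4 from -⅘ab³ + 3/2a + 131/20b - 29/4 → -16/5ab² - ⅖b³ + 3/2a + 187/20b - 29/4
  leading term ab²: subtract (-8/5)·f_4 from -16/5ab² - ⅖b³ + 3/2a + 187/20b - 29/4 → -⅖b³ - 64/5ab - 8/5b² + 3/2a + 187/20b + 79/20
  leading term b³: subtract (-4/465)·h_6 from -⅖b³ - 64/5ab - 8/5b² + 3/2a + 187/20b + 79/20 → -64/5ab - 18581/6820b² + 1327/1705a + 14483/1860b + 71197/10230
  leading term ab: subtract (-8/77)·h_5 from -64/5ab - 18581/6820b² + 1327/1705a + 14483/1860b + 71197/10230 → 14651/6820b² + 5047/1705a + 14483/1860b - 26383/2046
  leading term b²: subtract (-29302/51615)·h_7 from 14651/6820b² + 5047/1705a + 14483/1860b - 26383/2046 → -135289/103230a + 272153/68820b - 545881/206460
  leading term a: no divisor's leading term divides it; move -135289/103230a to the remainder.
  leading term b: no divisor's leading term divides it; move 272153/68820b to the remainder.
  leading term 1: no divisor's leading term divides it; move -545881/206460 to the remainder.
  remainder -135289/103230a + 272153/68820b - 545881/206460 ≠ 0; add h_8 = -135289/103230a + 272153/68820b - 545881/206460 to the basis.

S(f_1,h_5): lcm = a²b. S = 5741/176ab² - 15/88a² - 12ab + 30b² + 3969/176a - 73.
  leading term ab²: subtract (5741/352)·f_4 from 5741/176ab² - 15/88a² - 12ab + 30b² + 3969/176a - 73 → -15/88a² + 5213/44ab + 16301/352b² + 3969/176a - 65883/352
  leading term a²: subtract (774225/5952716a)·h_8 from -15/88a² + 5213/44ab + 16301/352b² + 3969/176a - 65883/352 → 401257049/3401552ab + 16301/352b² + 4867413/212597a - 65883/352
  leading term ab: subtract (2006285245/2095356032)·h_5 from 401257049/3401552ab + 16301/352b² + 4867413/212597a - 65883/352 → 840127293/598673152b² + 834461769/299336576a - 358435833/85524736
  leading term b²: subtract (-93347477/251714848)·h_7 from 840127293/598673152b² + 834461769/299336576a - 358435833/85524736 → -1042247/503429696a - 2520381879/1006859392b + 360352339/143837056
  leading term a: subtract (1453934565/920385137056)·h_8 from -1042247/503429696a - 2520381879/1006859392b + 360352339/143837056 → -329952602289/131483591008b + 329952602289/131483591008
  leading term b: no divisor's leading term divides it; move -329952602289/131483591008b to the remainder.
  leading term 1: no divisor's leading term divides it; move 329952602289/131483591008 to the remainder.
  remainder -329952602289/131483591008b + 329952602289/131483591008 ≠ 0; add h_9 = -329952602289/131483591008b + 329952602289/131483591008 to the basis.

The other S-polynomials (S(f_2,f_4), S(f_3,f_4), S(f_2,h_5), S(f_3,h_5), S(f_4,h_5), S(f_1,h_6), S(f_2,h_6), S(f_3,h_6), S(f_4,h_6), S(h_5,h_6), S(f_1,h_7), S(f_2,h_7), S(f_3,h_7), S(f_4,h_7), S(h_5,h_7), S(h_6,h_7), S(f_1,h_8), S(f_2,h_8), S(f_3,h_8), S(f_4,h_8), S(h_5,h_8), S(h_6,h_8), S(h_7,h_8), S(f_1,h_9), S(f_2,h_9), S(f_3,h_9), S(f_4,h_9), S(h_5,h_9), S(h_6,h_9), S(h_7,h_9), S(h_8,h_9)) all reduce to 0 modulo the current basis, so we have a Gröbner basis.
Inter-reduce: drop elements whose leading term is divisible by another's, tail-reduce, and make monic.
Reduced Gröbner basis: {a - 1, b - 1}.
Label its elements g_1 = a - 1, g_2 = b - 1.

Reduce p = -10a³b - 2a³ - 5b² - 4a + 21 modulo G:
  leading term a³b: subtract (-10a²b)·g_1 from -10a³b - 2a³ - 5b² - 4a + 21 → -2a³ - 10a²b - 5b² - 4a + 21
  leading term a³: subtract (-2a²)·g_1 from -2a³ - 10a²b - 5b² - 4a + 21 → -10a²b - 2a² - 5b² - 4a + 21
  leading term a²b: subtract (-10ab)·g_1 from -10a²b - 2a² - 5b² - 4a + 21 → -2a² - 10ab - 5b² - 4a + 21
  leading term a²: subtract (-2a)·g_1 from -2a² - 10ab - 5b² - 4a + 21 → -10ab - 5b² - 6a + 21
  leading term ab: subtract (-10b)·g_1 from -10ab - 5b² - 6a + 21 → -5b² - 6a - 10b + 21
  leading term b²: subtract (-5b)·g_2 from -5b² - 6a - 10b + 21 → -6a - 15b + 21
  leading term a: subtract (-6)·g_1 from -6a - 15b + 21 → -15b + 15
  leading term b: subtract (-15)·g_2 from -15b + 15 → 0
  normal form = 0.
Since the normal form is 0, p ∈ I.

-10a³b - 2a³ - 5b² - 4a + 21 lies in I (it reduces to 0).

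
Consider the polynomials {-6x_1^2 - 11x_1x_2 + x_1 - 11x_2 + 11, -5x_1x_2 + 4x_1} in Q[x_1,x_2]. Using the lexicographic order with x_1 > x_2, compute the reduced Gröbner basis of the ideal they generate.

f_1 = -6x_1^2 - 11x_1x_2 + x_1 - 11x_2 + 11, LT = x_1^2.
f_2 = -5x_1x_2 + 4x_1, LT = x_1x_2.

S(f_1,f_2): lcm = x_1^2x_2. S = 4/5x_1^2 + 11/6x_1x_2^2 - 1/6x_1x_2 + 11/6x_2^2 - 11/6x_2.
  reduce S modulo (f_1, f_2):
  remainder 11/6x_2^2 - 33/10x_2 + 22/15 ≠ 0; add g_3 = 11/6x_2^2 - 33/10x_2 + 22/15 to the basis.

The other S-polynomials (S(f_1,g_3), S(f_2,g_3)) all reduce to 0 modulo the current basis, so we have a Gröbner basis.

G = {x_1^2 + 13/10x_1 + 11/6x_2 - 11/6, x_1x_2 - 4/5x_1, x_2^2 - 9/5x_2 + 4/5}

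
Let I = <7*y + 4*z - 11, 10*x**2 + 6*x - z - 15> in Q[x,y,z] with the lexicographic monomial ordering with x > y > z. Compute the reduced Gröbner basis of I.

G = {x**2 + 3/5*x - 1/10*z - 3/2, y + 4/7*z - 11/7}

f_1 = 7*y + 4*z - 11, LT = y.
f_2 = 10*x**2 + 6*x - z - 15, LT = x**2.

The S-polynomials (S(f_1,f_2)) all reduce to 0 modulo the current basis, so we have a Gröbner basis.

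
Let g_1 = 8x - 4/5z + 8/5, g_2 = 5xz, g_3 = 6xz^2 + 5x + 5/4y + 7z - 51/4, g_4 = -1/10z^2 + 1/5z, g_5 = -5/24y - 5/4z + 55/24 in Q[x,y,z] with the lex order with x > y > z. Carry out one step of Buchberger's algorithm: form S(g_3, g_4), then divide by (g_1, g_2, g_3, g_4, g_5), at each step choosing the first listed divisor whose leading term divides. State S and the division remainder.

S(g_3, g_4) = 2xz + 5/6x + 5/24y + 7/6z - 17/8; remainder on division = 0.

lcm(LM(g_3), LM(g_4)) = xz^2.
S = (lcm/LT(g_3))·g_3 − (lcm/LT(g_4))·g_4 = 2xz + 5/6x + 5/24y + 7/6z - 17/8.
Reduce S modulo (g_1, g_2, g_3, g_4, g_5) in that order:
  leading term xz: subtract (1/4z)·g_1 from 2xz + 5/6x + 5/24y + 7/6z - 17/8 → 5/6x + 5/24y + 1/5z^2 + 23/30z - 17/8
  leading term x: subtract (5/48)·g_1 from 5/6x + 5/24y + 1/5z^2 + 23/30z - 17/8 → 5/24y + 1/5z^2 + 17/20z - 55/24
  leading term y: subtract (-1)·g_5 from 5/24y + 1/5z^2 + 17/20z - 55/24 → 1/5z^2 - 2/5z
  leading term z^2: subtract (-2)·g_4 from 1/5z^2 - 2/5z → 0
The remainder is 0, so this S-polynomial contributes no new basis element.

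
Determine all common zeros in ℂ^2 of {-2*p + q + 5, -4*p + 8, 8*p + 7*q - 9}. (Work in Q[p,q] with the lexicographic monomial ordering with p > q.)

Compute a lex Gröbner basis by Buchberger's algorithm.
f_1 = -2*p + q + 5, LT = p.
f_2 = -4*p + 8, LT = p.
f_3 = 8*p + 7*q - 9, LT = p.

S(f_1,f_2): lcm = p. S = -1/2*q - 1/2.
  reduce S modulo (f_1, f_2, f_3):
  remainder -1/2*q - 1/2 ≠ 0; add h_4 = -1/2*q - 1/2 to the basis.

The other S-polynomials (S(f_1,f_3), S(f_2,f_3), S(f_1,h_4), S(f_2,h_4), S(f_3,h_4)) all reduce to 0 modulo the current basis, so we have a Gröbner basis.
Inter-reduce: drop elements whose leading term is divisible by another's, tail-reduce, and make monic.
Reduced Gröbner basis: {p - 2, q + 1}.

A lex Gröbner basis eliminates variables successively. Here q + 1 depends only on q, with roots {-1}; lifting each root through the earlier basis elements recovers the full solutions.
  q = -1: the earlier basis element becomes p - 2 = 0, giving p = 2 — point (2, -1).

{(2, -1)}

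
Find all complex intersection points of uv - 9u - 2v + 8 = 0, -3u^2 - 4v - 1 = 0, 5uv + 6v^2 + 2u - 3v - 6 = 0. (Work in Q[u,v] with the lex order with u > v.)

Compute a lex Gröbner basis by Buchberger's algorithm.
f_1 = uv - 9u - 2v + 8, LT = uv.
f_2 = -3u^2 - 4v - 1, LT = u^2.
f_3 = 5uv + 2u + 6v^2 - 3v - 6, LT = uv.

S(f_1,f_2): lcm = u^2v. S = -9u^2 - 2uv + 8u - 4/3v^2 - 1/3v.
  leading term u^2: subtract (3)·f_2 from -9u^2 - 2uv + 8u - 4/3v^2 - 1/3v → -2uv + 8u - 4/3v^2 + 35/3v + 3
  leading term uv: subtract (-2)·f_1 from -2uv + 8u - 4/3v^2 + 35/3v + 3 → -10u - 4/3v^2 + 23/3v + 19
  leading term u: no divisor's leading term divides it; move -10u to the remainder.
  leading term v^2: no divisor's leading term divides it; move -4/3v^2 to the remainder.
  leading term v: no divisor's leading term divides it; move 23/3v to the remainder.
  leading term 1: no divisor's leading term divides it; move 19 to the remainder.
  remainder -10u - 4/3v^2 + 23/3v + 19 ≠ 0; add h_4 = -10u - 4/3v^2 + 23/3v + 19 to the basis.

S(f_1,f_3): lcm = uv. S = -47/5u - 6/5v^2 - 7/5v + 46/5.
  leading term u: subtract (47/50)·h_4 from -47/5u - 6/5v^2 - 7/5v + 46/5 → 4/75v^2 - 1291/150v - 433/50
  leading term v^2: no divisor's leading term divides it; move 4/75v^2 to the remainder.
  leading term v: no divisor's leading term divides it; move -1291/150v to the remainder.
  leading term 1: no divisor's leading term divides it; move -433/50 to the remainder.
  remainder 4/75v^2 - 1291/150v - 433/50 ≠ 0; add h_5 = 4/75v^2 - 1291/150v - 433/50 to the basis.

S(f_2,f_3): lcm = u^2v. S = -2/5u^2 - 6/5uv^2 + 3/5uv + 6/5u + 4/3v^2 + 1/3v.
  leading term u^2: subtract (2/15)·f_2 from -2/5u^2 - 6/5uv^2 + 3/5uv + 6/5u + 4/3v^2 + 1/3v → -6/5uv^2 + 3/5uv + 6/5u + 4/3v^2 + 13/15v + 2/15
  leading term uv^2: subtract (-6/5v)·f_1 from -6/5uv^2 + 3/5uv + 6/5u + 4/3v^2 + 13/15v + 2/15 → -51/5uv + 6/5u - 16/15v^2 + 157/15v + 2/15
  leading term uv: subtract (-51/5)·f_1 from -51/5uv + 6/5u - 16/15v^2 + 157/15v + 2/15 → -453/5u - 16/15v^2 - 149/15v + 1226/15
  leading term u: subtract (453/50)·h_4 from -453/5u - 16/15v^2 - 149/15v + 1226/15 → 826/75v^2 - 11909/150v - 13561/150
  leading term v^2: subtract (413/2)·h_5 from 826/75v^2 - 11909/150v - 13561/150 → 101873/60v + 101873/60
  leading term v: no divisor's leading term divides it; move 101873/60v to the remainder.
  leading term 1: no divisor's leading term divides it; move 101873/60 to the remainder.
  remainder 101873/60v + 101873/60 ≠ 0; add h_6 = 101873/60v + 101873/60 to the basis.

The other S-polynomials (S(f_1,h_4), S(f_2,h_4), S(f_3,h_4), S(f_1,h_5), S(f_2,h_5), S(f_3,h_5), S(h_4,h_5), S(f_1,h_6), S(f_2,h_6), S(f_3,h_6), S(h_4,h_6), S(h_5,h_6)) all reduce to 0 modulo the current basis, so we have a Gröbner basis.
Inter-reduce: drop elements whose leading term is divisible by another's, tail-reduce, and make monic.
Reduced Gröbner basis: {u - 1, v + 1}.

A lex Gröbner basis eliminates variables successively. Here v + 1 depends only on v, with roots {-1}; lifting each root through the earlier basis elements recovers the full solutions.
  v = -1: the earlier basis element becomes u - 1 = 0, giving u = 1 — point (1, -1).
Each listed point satisfies every original equation (direct substitution).
This is the nonlinear analogue of row-reducing a linear system.

{(1, -1)}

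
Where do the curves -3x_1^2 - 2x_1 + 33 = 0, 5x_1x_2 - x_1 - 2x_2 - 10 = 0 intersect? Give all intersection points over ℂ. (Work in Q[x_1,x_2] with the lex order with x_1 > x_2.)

{(-11/3, -19/61), (3, 1)}

Compute a lex Gröbner basis by Buchberger's algorithm.
f_1 = -3x_1^2 - 2x_1 + 33, LT = x_1^2.
f_2 = 5x_1x_2 - x_1 - 2x_2 - 10, LT = x_1x_2.

S(f_1,f_2): lcm = x_1^2x_2. S = 1/5x_1^2 + 16/15x_1x_2 + 2x_1 - 11x_2.
  leading term x_1^2: subtract (-1/15)·f_1 from 1/5x_1^2 + 16/15x_1x_2 + 2x_1 - 11x_2 → 16/15x_1x_2 + 28/15x_1 - 11x_2 + 11/5
  leading term x_1x_2: subtract (16/75)·f_2 from 16/15x_1x_2 + 28/15x_1 - 11x_2 + 11/5 → 52/25x_1 - 793/75x_2 + 13/3
  leading term x_1: no divisor's leading term divides it; move 52/25x_1 to the remainder.
  leading term x_2: no divisor's leading term divides it; move -793/75x_2 to the remainder.
  leading term 1: no divisor's leading term divides it; move 13/3 to the remainder.
  remainder 52/25x_1 - 793/75x_2 + 13/3 ≠ 0; add h_3 = 52/25x_1 - 793/75x_2 + 13/3 to the basis.

S(f_2,h_3): lcm = x_1x_2. S = -1/5x_1 + 61/12x_2^2 - 149/60x_2 - 2.
  leading term x_1: subtract (-5/52)·h_3 from -1/5x_1 + 61/12x_2^2 - 149/60x_2 - 2 → 61/12x_2^2 - 7/2x_2 - 19/12
  leading term x_2^2: no divisor's leading term divides it; move 61/12x_2^2 to the remainder.
  leading term x_2: no divisor's leading term divides it; move -7/2x_2 to the remainder.
  leading term 1: no divisor's leading term divides it; move -19/12 to the remainder.
  remainder 61/12x_2^2 - 7/2x_2 - 19/12 ≠ 0; add h_4 = 61/12x_2^2 - 7/2x_2 - 19/12 to the basis.

The other S-polynomials (S(f_1,h_3), S(f_1,h_4), S(f_2,h_4), S(h_3,h_4)) all reduce to 0 modulo the current basis, so we have a Gröbner basis.
Inter-reduce: drop elements whose leading term is divisible by another's, tail-reduce, and make monic.
Reduced Gröbner basis: {x_1 - 61/12x_2 + 25/12, x_2^2 - 42/61x_2 - 19/61}.

From the last basis element, x_2^2 - 42/61x_2 - 19/61 = 0, so x_2 takes values in {-19/61, 1}. Each choice, substituted upward through the basis, yields the corresponding point(s) of the solution set.
  x_2 = -19/61: the earlier basis element becomes x_1 + 11/3 = 0, giving x_1 = -11/3 — point (-11/3, -19/61).
  x_2 = 1: the earlier basis element becomes x_1 - 3 = 0, giving x_1 = 3 — point (3, 1).
Substituting each solution back into the original system confirms all equations vanish.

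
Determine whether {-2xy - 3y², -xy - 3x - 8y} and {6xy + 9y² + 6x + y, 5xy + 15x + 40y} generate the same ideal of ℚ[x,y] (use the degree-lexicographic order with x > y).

No, the ideals differ.

Equality of ideals is decidable: compute both reduced Gröbner bases (unique for the ordering) and check whether they agree.
Buchberger on the first generating set:
f_1 = -2xy - 3y², LT = xy.
f_2 = -xy - 3x - 8y, LT = xy.

S(f_1,f_2): lcm = xy. S = 3/2y² - 3x - 8y.
  reduce S modulo (f_1, f_2):
  remainder 3/2y² - 3x - 8y ≠ 0; add g_3 = 3/2y² - 3x - 8y to the basis.

S(f_1,g_3): lcm = xy². S = 3/2y³ + 2x² + 16/3xy.
  reduce S modulo (f_1, f_2, g_3):
  remainder 2x² - 9x - 24y ≠ 0; add g_4 = 2x² - 9x - 24y to the basis.

The other S-polynomials (S(f_2,g_3), S(f_1,g_4), S(f_2,g_4), S(g_3,g_4)) all reduce to 0 modulo the current basis, so we have a Gröbner basis.
Inter-reduce: drop elements whose leading term is divisible by another's, tail-reduce, and make monic.
Reduced Gröbner basis: {x² - 9/2x - 12y, xy + 3x + 8y, y² - 2x - 16/3y}.

Buchberger on the second generating set:
h_1 = 6xy + 9y² + 6x + y, LT = xy.
h_2 = 5xy + 15x + 40y, LT = xy.

S(h_1,h_2): lcm = xy. S = 3/2y² - 2x - 47/6y.
  reduce S modulo (h_1, h_2):
  remainder 3/2y² - 2x - 47/6y ≠ 0; add k_3 = 3/2y² - 2x - 47/6y to the basis.

S(h_1,k_3): lcm = xy². S = 3/2y³ + 4/3x² + 56/9xy + ⅙y².
  reduce S modulo (h_1, h_2, k_3):
  remainder 4/3x² - 14x - 24y ≠ 0; add k_4 = 4/3x² - 14x - 24y to the basis.

The other S-polynomials (S(h_2,k_3), S(h_1,k_4), S(h_2,k_4), S(k_3,k_4)) all reduce to 0 modulo the current basis, so we have a Gröbner basis.
Inter-reduce: drop elements whose leading term is divisible by another's, tail-reduce, and make monic.
Reduced Gröbner basis: {x² - 21/2x - 18y, xy + 3x + 8y, y² - 4/3x - 47/9y}.

These differ, so the ideals are not equal.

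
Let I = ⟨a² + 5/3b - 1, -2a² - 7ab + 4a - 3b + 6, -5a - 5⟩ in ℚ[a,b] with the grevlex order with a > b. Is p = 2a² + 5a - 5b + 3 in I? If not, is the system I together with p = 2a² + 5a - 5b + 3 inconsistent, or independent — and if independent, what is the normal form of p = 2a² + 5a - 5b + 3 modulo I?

First compute the reduced Gröbner basis of I by Buchberger's algorithm.
f_1 = a² + 5/3b - 1, LT = a².
f_2 = -2a² - 7ab + 4a - 3b + 6, LT = a².
f_3 = -5a - 5, LT = a.

S(f_1,f_2): lcm = a². S = -7/2ab + 2a + ⅙b + 2.
  leading term ab: subtract (7/10b)·f_3 from -7/2ab + 2a + ⅙b + 2 → 2a + 11/3b + 2
  leading term a: subtract (-⅖)·f_3 from 2a + 11/3b + 2 → 11/3b
  leading term b: no divisor's leading term divides it; move 11/3b to the remainder.
  remainder 11/3b ≠ 0; add h_4 = 11/3b to the basis.

The other S-polynomials (S(f_1,f_3), S(f_2,f_3), S(f_1,h_4), S(f_2,h_4), S(f_3,h_4)) all reduce to 0 modulo the current basis, so we have a Gröbner basis.
Inter-reduce: drop elements whose leading term is divisible by another's, tail-reduce, and make monic.
Reduced Gröbner basis: {a + 1, b}.
Label its elements g_1 = a + 1, g_2 = b.

Reduce p = 2a² + 5a - 5b + 3 modulo G:
  leading term a²: subtract (2a)·g_1 from 2a² + 5a - 5b + 3 → 3a - 5b + 3
  leading term a: subtract (3)·g_1 from 3a - 5b + 3 → -5b
  leading term b: subtract (-5)·g_2 from -5b → 0
  normal form = 0.
Since the normal form is 0, p ∈ I.

2a² + 5a - 5b + 3 lies in I (it reduces to 0).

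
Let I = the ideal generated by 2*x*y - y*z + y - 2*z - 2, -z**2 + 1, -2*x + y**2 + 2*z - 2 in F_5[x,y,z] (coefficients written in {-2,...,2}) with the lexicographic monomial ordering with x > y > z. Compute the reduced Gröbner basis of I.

G = {x + 2*y**2 - z + 1, y**3 + y*z - y - 2*z - 2, z**2 - 1}

Buchberger's algorithm terminates because the ascending chain of leading-term ideals stabilizes.

f_1 = 2*x*y - y*z + y - 2*z - 2, LT = x*y.
f_2 = -z**2 + 1, LT = z**2.
f_3 = -2*x + y**2 + 2*z - 2, LT = x.

S(f_1,f_3): lcm = x*y. S = -2*y**3 - 2*y*z + 2*y - z - 1.
  reduce S modulo (f_1, f_2, f_3):
  remainder -2*y**3 - 2*y*z + 2*y - z - 1 ≠ 0; add g_4 = -2*y**3 - 2*y*z + 2*y - z - 1 to the basis.

The other S-polynomials (S(f_1,f_2), S(f_2,f_3), S(f_1,g_4), S(f_2,g_4), S(f_3,g_4)) all reduce to 0 modulo the current basis, so we have a Gröbner basis.
Inter-reduce: drop elements whose leading term is divisible by another's, tail-reduce, and make monic.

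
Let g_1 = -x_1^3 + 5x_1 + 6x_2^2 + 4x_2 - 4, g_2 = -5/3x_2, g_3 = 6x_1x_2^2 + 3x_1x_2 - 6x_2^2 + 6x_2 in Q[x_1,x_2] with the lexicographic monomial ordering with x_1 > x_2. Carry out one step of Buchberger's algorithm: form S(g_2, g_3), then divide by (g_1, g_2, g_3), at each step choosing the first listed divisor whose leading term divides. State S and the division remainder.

lcm(LM(g_2), LM(g_3)) = x_1x_2^2.
S = (lcm/LT(g_2))·g_2 − (lcm/LT(g_3))·g_3 = -1/2x_1x_2 + x_2^2 - x_2.
Reduce S modulo (g_1, g_2, g_3) in that order:
  leading term x_1x_2: subtract (3/10x_1)·g_2 from -1/2x_1x_2 + x_2^2 - x_2 → x_2^2 - x_2
  leading term x_2^2: subtract (-3/5x_2)·g_2 from x_2^2 - x_2 → -x_2
  leading term x_2: subtract (3/5)·g_2 from -x_2 → 0
The remainder is 0, so this S-polynomial contributes no new basis element.

S(g_2, g_3) = -1/2x_1x_2 + x_2^2 - x_2; remainder on division = 0.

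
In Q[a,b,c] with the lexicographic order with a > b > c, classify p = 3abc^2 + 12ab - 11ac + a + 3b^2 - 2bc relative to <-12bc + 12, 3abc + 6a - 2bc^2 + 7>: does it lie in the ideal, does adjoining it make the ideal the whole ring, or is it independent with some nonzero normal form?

3abc^2 + 12ab - 11ac + a + 3b^2 - 2bc is independent of I; its normal form modulo I is 3b^2 - 28/3b - 16/9c^2 + 58/9c - 1/9.

First compute the reduced Gröbner basis of I by Buchberger's algorithm.
f_1 = -12bc + 12, LT = bc.
f_2 = 3abc + 6a - 2bc^2 + 7, LT = abc.

S(f_1,f_2): lcm = abc. S = -3a + 2/3bc^2 - 7/3.
  leading term a: no divisor's leading term divides it; move -3a to the remainder.
  leading term bc^2: subtract (-1/18c)·f_1 from 2/3bc^2 - 7/3 → 2/3c - 7/3
  leading term c: no divisor's leading term divides it; move 2/3c to the remainder.
  leading term 1: no divisor's leading term divides it; move -7/3 to the remainder.
  remainder -3a + 2/3c - 7/3 ≠ 0; add h_3 = -3a + 2/3c - 7/3 to the basis.

S(f_1,h_3): leading monomials are coprime, so the S-polynomial reduces to 0 (Buchberger's first criterion).
S(f_2,h_3): lcm = abc. S = 2a - 4/9bc^2 - 7/9bc + 7/3.
  leading term a: subtract (-2/3)·h_3 from 2a - 4/9bc^2 - 7/9bc + 7/3 → -4/9bc^2 - 7/9bc + 4/9c + 7/9
  leading term bc^2: subtract (1/27c)·f_1 from -4/9bc^2 - 7/9bc + 4/9c + 7/9 → -7/9bc + 7/9
  leading term bc: subtract (7/108)·f_1 from -7/9bc + 7/9 → 0
  remainder 0.

Every S-polynomial of the final basis reduces to 0, so we have a Gröbner basis.
Inter-reduce: drop elements whose leading term is divisible by another's, tail-reduce, and make monic.
Reduced Gröbner basis: {a - 2/9c + 7/9, bc - 1}.
Label its elements g_1 = a - 2/9c + 7/9, g_2 = bc - 1.

Reduce p = 3abc^2 + 12ab - 11ac + a + 3b^2 - 2bc modulo G:
  leading term abc^2: subtract (3bc^2)·g_1 from 3abc^2 + 12ab - 11ac + a + 3b^2 - 2bc → 12ab - 11ac + a + 3b^2 + 2/3bc^3 - 7/3bc^2 - 2bc
  leading term ab: subtract (12b)·g_1 from 12ab - 11ac + a + 3b^2 + 2/3bc^3 - 7/3bc^2 - 2bc → -11ac + a + 3b^2 + 2/3bc^3 - 7/3bc^2 + 2/3bc - 28/3b
  leading term ac: subtract (-11c)·g_1 from -11ac + a + 3b^2 + 2/3bc^3 - 7/3bc^2 + 2/3bc - 28/3b → a + 3b^2 + 2/3bc^3 - 7/3bc^2 + 2/3bc - 28/3b - 22/9c^2 + 77/9c
  leading term a: subtract (1)·g_1 from a + 3b^2 + 2/3bc^3 - 7/3bc^2 + 2/3bc - 28/3b - 22/9c^2 + 77/9c → 3b^2 + 2/3bc^3 - 7/3bc^2 + 2/3bc - 28/3b - 22/9c^2 + 79/9c - 7/9
  leading term b^2: no divisor's leading term divides it; move 3b^2 to the remainder.
  leading term bc^3: subtract (2/3c^2)·g_2 from 2/3bc^3 - 7/3bc^2 + 2/3bc - 28/3b - 22/9c^2 + 79/9c - 7/9 → -7/3bc^2 + 2/3bc - 28/3b - 16/9c^2 + 79/9c - 7/9
  leading term bc^2: subtract (-7/3c)·g_2 from -7/3bc^2 + 2/3bc - 28/3b - 16/9c^2 + 79/9c - 7/9 → 2/3bc - 28/3b - 16/9c^2 + 58/9c - 7/9
  leading term bc: subtract (2/3)·g_2 from 2/3bc - 28/3b - 16/9c^2 + 58/9c - 7/9 → -28/3b - 16/9c^2 + 58/9c - 1/9
  leading term b: no divisor's leading term divides it; move -28/3b to the remainder.
  leading term c^2: no divisor's leading term divides it; move -16/9c^2 to the remainder.
  leading term c: no divisor's leading term divides it; move 58/9c to the remainder.
  leading term 1: no divisor's leading term divides it; move -1/9 to the remainder.
  normal form = 3b^2 - 28/3b - 16/9c^2 + 58/9c - 1/9.
The normal form is nonzero, so p ∉ I. Since p minus its normal form lies in I, I + (p) = I + (r) where r = 3b^2 - 28/3b - 16/9c^2 + 58/9c - 1/9; decide whether this ideal is the whole ring.
Run Buchberger on G together with r (pairs among the g_i already reduce to 0 since G is a Gröbner basis):
g_1 = a - 2/9c + 7/9, LT = a.
g_2 = bc - 1, LT = bc.
r = 3b^2 - 28/3b - 16/9c^2 + 58/9c - 1/9, LT = b^2.

S(g_1,g_2): leading monomials are coprime, so the S-polynomial reduces to 0 (Buchberger's first criterion).
S(g_1,r): leading monomials are coprime, so the S-polynomial reduces to 0 (Buchberger's first criterion).
S(g_2,r): lcm = b^2c. S = 28/9bc - b + 16/27c^3 - 58/27c^2 + 1/27c.
  leading term bc: subtract (28/9)·g_2 from 28/9bc - b + 16/27c^3 - 58/27c^2 + 1/27c → -b + 16/27c^3 - 58/27c^2 + 1/27c + 28/9
  leading term b: no divisor's leading term divides it; move -b to the remainder.
  leading term c^3: no divisor's leading term divides it; move 16/27c^3 to the remainder.
  leading term c^2: no divisor's leading term divides it; move -58/27c^2 to the remainder.
  leading term c: no divisor's leading term divides it; move 1/27c to the remainder.
  leading term 1: no divisor's leading term divides it; move 28/9 to the remainder.
  remainder -b + 16/27c^3 - 58/27c^2 + 1/27c + 28/9 ≠ 0; add m_4 = -b + 16/27c^3 - 58/27c^2 + 1/27c + 28/9 to the basis.

S(g_1,m_4): leading monomials are coprime, so the S-polynomial reduces to 0 (Buchberger's first criterion).
S(g_2,m_4): lcm = bc. S = 16/27c^4 - 58/27c^3 + 1/27c^2 + 28/9c - 1.
  leading term c^4: no divisor's leading term divides it; move 16/27c^4 to the remainder.
  leading term c^3: no divisor's leading term divides it; move -58/27c^3 to the remainder.
  leading term c^2: no divisor's leading term divides it; move 1/27c^2 to the remainder.
  leading term c: no divisor's leading term divides it; move 28/9c to the remainder.
  leading term 1: no divisor's leading term divides it; move -1 to the remainder.
  remainder 16/27c^4 - 58/27c^3 + 1/27c^2 + 28/9c - 1 ≠ 0; add m_5 = 16/27c^4 - 58/27c^3 + 1/27c^2 + 28/9c - 1 to the basis.

S(r,m_4): lcm = b^2. S = 16/27bc^3 - 58/27bc^2 + 1/27bc - 16/27c^2 + 58/27c - 1/27.
  leading term bc^3: subtract (16/27c^2)·g_2 from 16/27bc^3 - 58/27bc^2 + 1/27bc - 16/27c^2 + 58/27c - 1/27 → -58/27bc^2 + 1/27bc + 58/27c - 1/27
  leading term bc^2: subtract (-58/27c)·g_2 from -58/27bc^2 + 1/27bc + 58/27c - 1/27 → 1/27bc - 1/27
  leading term bc: subtract (1/27)·g_2 from 1/27bc - 1/27 → 0
  remainder 0.

S(g_1,m_5): leading monomials are coprime, so the S-polynomial reduces to 0 (Buchberger's first criterion).
S(g_2,m_5): lcm = bc^4. S = 29/8bc^3 - 1/16bc^2 - 21/4bc + 27/16b - c^3.
  leading term bc^3: subtract (29/8c^2)·g_2 from 29/8bc^3 - 1/16bc^2 - 21/4bc + 27/16b - c^3 → -1/16bc^2 - 21/4bc + 27/16b - c^3 + 29/8c^2
  leading term bc^2: subtract (-1/16c)·g_2 from -1/16bc^2 - 21/4bc + 27/16b - c^3 + 29/8c^2 → -21/4bc + 27/16b - c^3 + 29/8c^2 - 1/16c
  leading term bc: subtract (-21/4)·g_2 from -21/4bc + 27/16b - c^3 + 29/8c^2 - 1/16c → 27/16b - c^3 + 29/8c^2 - 1/16c - 21/4
  leading term b: subtract (-27/16)·m_4 from 27/16b - c^3 + 29/8c^2 - 1/16c - 21/4 → 0
  remainder 0.

S(r,m_5): leading monomials are coprime, so the S-polynomial reduces to 0 (Buchberger's first criterion).
S(m_4,m_5): leading monomials are coprime, so the S-polynomial reduces to 0 (Buchberger's first criterion).
Every S-polynomial of the final basis reduces to 0, so we have a Gröbner basis.
Inter-reduce: drop elements whose leading term is divisible by another's, tail-reduce, and make monic.
Reduced Gröbner basis: {a - 2/9c + 7/9, b - 16/27c^3 + 58/27c^2 - 1/27c - 28/9, c^4 - 29/8c^3 + 1/16c^2 + 21/4c - 27/16}.
The reduced Gröbner basis of I + (p) is {a - 2/9c + 7/9, b - 16/27c^3 + 58/27c^2 - 1/27c - 28/9, c^4 - 29/8c^3 + 1/16c^2 + 21/4c - 27/16} ≠ {1}, a proper ideal, so the enlarged system stays consistent: p is independent of I, with normal form 3b^2 - 28/3b - 16/9c^2 + 58/9c - 1/9.

Ideal membership is decidable via reduction modulo a Gröbner basis.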